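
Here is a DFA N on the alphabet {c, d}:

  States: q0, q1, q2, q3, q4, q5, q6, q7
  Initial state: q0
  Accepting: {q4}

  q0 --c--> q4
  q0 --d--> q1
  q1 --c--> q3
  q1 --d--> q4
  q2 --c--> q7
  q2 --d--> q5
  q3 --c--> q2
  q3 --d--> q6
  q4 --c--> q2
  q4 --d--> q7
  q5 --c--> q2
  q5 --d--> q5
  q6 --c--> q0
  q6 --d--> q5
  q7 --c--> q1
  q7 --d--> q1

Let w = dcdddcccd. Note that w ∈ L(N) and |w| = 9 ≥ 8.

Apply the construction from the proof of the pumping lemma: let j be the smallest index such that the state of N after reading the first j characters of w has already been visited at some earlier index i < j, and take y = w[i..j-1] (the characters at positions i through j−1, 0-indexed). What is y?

d

State sequence: q0 -d-> q1 -c-> q3 -d-> q6 -d-> q5 -d-> q5 -c-> q2 -c-> q7 -c-> q1 -d-> q4
First repeat at step 5: q5 was already visited.

So i = 4, j = 5, giving x = w[0:4] = dcdd, y = w[4:5] = d, z = w[5:9] = cccd.
Check: |xy| = 5 ≤ 8 and |y| = 1 ≥ 1. Reading y takes N from q5 back to q5, so every xyⁱz is accepted.
Since N has 8 states, any run of length ≥ 8 visits 8+1 states, so by pigeonhole some state repeats within the first 8 steps — that repeat gives the pumpable loop.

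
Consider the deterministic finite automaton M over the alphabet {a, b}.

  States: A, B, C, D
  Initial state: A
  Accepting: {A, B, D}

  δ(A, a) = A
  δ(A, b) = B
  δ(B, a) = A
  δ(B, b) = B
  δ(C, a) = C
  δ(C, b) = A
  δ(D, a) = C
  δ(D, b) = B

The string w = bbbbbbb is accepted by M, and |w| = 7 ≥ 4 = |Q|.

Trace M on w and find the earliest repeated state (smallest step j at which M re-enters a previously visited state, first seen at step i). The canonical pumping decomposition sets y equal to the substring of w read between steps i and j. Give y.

Run of M on w = b b b b b b b:
  step 0: A  (start)
  step 1: B  (read b: A→B)
  step 2: B  (read b: B→B)   ← first repeat (B seen earlier)
  step 3: B  (read b: B→B)
  step 4: B  (read b: B→B)
  step 5: B  (read b: B→B)
  step 6: B  (read b: B→B)
  step 7: B  (read b: B→B)

So i = 1, j = 2, giving x = w[0:1] = b, y = w[1:2] = b, z = w[2:7] = bbbbb.
Check: |xy| = 2 ≤ 4 and |y| = 1 ≥ 1. Reading y takes M from B back to B, so every xyⁱz is accepted.
The DFA has 4 states, so the proof of the pumping lemma guarantees a repeated state among the first 4+1 visited; the segment between the two visits is the pumpable y.

b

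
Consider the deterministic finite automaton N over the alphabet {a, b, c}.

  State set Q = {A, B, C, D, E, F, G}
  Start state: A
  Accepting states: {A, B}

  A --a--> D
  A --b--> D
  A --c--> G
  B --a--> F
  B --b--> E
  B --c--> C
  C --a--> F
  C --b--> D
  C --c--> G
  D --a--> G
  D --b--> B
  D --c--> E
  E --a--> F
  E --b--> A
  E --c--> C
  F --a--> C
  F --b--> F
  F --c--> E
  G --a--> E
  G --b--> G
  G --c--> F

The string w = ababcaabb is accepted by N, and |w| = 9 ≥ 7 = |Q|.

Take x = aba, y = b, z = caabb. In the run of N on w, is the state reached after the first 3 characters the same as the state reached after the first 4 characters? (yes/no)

State sequence: A -a-> D -b-> B -a-> F -b-> F

After x (step 3): F. After xy (step 4): F.
They match, so y = b drives N around a cycle from F back to itself; pumping y any number of times keeps N in F before reading z, and xyⁱz ∈ L(N) for every i ≥ 0.

yes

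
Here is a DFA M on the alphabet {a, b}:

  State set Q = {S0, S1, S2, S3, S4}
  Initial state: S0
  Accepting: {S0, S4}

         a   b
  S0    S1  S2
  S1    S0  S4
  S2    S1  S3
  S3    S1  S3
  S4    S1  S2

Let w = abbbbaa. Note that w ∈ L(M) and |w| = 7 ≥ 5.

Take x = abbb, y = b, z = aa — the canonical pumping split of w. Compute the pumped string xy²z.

xy^2z = abbb·b·b·aa = abbbbbaa.
Reading y = b takes M from S3 back to S3, so after x·y·y the machine is still in S3, and z then leads to the accepting state S0. Hence abbbbbaa ∈ L(M).

abbbbbaa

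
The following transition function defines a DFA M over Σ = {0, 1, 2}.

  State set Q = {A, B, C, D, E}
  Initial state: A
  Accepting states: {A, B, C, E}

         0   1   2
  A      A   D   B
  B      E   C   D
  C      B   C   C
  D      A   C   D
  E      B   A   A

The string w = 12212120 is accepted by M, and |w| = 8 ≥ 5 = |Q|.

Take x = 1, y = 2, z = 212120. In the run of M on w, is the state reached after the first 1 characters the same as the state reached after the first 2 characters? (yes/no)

yes

Run of M on the first 2 characters of w = 1 2:
  step 0: A  (start)
  step 1: D  (read 1: A→D)
  step 2: D  (read 2: D→D)

After x (step 1): D. After xy (step 2): D.
They match, so y = 2 drives M around a cycle from D back to itself; pumping y any number of times keeps M in D before reading z, and xyⁱz ∈ L(M) for every i ≥ 0.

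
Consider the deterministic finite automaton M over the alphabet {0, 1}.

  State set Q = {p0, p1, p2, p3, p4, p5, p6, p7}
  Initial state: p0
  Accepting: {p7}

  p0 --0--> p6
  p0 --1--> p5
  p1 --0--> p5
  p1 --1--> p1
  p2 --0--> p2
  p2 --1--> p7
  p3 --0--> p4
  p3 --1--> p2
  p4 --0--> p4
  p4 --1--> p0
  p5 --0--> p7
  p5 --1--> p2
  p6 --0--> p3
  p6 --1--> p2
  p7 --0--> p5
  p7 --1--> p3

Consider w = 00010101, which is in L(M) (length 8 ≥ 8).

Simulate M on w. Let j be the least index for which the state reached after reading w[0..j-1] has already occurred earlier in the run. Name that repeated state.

State sequence: p0 -0-> p6 -0-> p3 -0-> p4 -1-> p0 -0-> p6 -1-> p2 -0-> p2 -1-> p7
First repeat at step 4: p0 was already visited.

The earliest repeat is at step j = 4: M is in p0, which it already visited at step i = 0.

p0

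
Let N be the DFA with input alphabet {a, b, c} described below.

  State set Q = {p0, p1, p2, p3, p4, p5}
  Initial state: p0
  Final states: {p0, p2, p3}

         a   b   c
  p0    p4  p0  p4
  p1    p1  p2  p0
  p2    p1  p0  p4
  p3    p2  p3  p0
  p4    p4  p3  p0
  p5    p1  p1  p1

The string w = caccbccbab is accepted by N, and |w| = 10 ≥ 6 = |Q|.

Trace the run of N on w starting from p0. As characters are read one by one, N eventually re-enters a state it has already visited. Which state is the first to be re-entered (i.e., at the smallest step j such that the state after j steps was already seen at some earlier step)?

State sequence: p0 -c-> p4 -a-> p4 -c-> p0 -c-> p4 -b-> p3 -c-> p0 -c-> p4 -b-> p3 -a-> p2 -b-> p0
First repeat at step 2: p4 was already visited.

The earliest repeat is at step j = 2: N is in p4, which it already visited at step i = 1.
Since N has 6 states, any run of length ≥ 6 visits 6+1 states, so by pigeonhole some state repeats within the first 6 steps — that repeat gives the pumpable loop.

p4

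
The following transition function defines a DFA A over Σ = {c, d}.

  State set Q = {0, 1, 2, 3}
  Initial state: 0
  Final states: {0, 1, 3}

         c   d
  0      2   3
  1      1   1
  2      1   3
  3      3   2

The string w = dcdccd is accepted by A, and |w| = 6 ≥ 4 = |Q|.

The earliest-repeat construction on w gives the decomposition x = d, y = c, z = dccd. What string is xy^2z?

dccdccd

xy^2z = d·c·c·dccd = dccdccd.
Reading y = c takes A from 3 back to 3, so after x·y·y the machine is still in 3, and z then leads to the accepting state 1. Hence dccdccd ∈ L(A).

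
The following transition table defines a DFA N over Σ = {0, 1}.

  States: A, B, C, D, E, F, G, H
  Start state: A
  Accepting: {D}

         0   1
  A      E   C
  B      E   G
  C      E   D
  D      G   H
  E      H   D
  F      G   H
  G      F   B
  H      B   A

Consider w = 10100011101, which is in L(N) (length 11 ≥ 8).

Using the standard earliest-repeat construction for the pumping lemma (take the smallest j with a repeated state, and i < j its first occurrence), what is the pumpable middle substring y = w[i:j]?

00

State sequence: A -1-> C -0-> E -1-> D -0-> G -0-> F -0-> G -1-> B -1-> G -1-> B -0-> E -1-> D
First repeat at step 6: G was already visited.

So i = 4, j = 6, giving x = w[0:4] = 1010, y = w[4:6] = 00, z = w[6:11] = 11101.
Check: |xy| = 6 ≤ 8 and |y| = 2 ≥ 1. Reading y takes N from G back to G, so every xyⁱz is accepted.
With |Q| = 8, pigeonhole forces a state repeat no later than step 8; the substring read between the first and second visits to that state can be pumped.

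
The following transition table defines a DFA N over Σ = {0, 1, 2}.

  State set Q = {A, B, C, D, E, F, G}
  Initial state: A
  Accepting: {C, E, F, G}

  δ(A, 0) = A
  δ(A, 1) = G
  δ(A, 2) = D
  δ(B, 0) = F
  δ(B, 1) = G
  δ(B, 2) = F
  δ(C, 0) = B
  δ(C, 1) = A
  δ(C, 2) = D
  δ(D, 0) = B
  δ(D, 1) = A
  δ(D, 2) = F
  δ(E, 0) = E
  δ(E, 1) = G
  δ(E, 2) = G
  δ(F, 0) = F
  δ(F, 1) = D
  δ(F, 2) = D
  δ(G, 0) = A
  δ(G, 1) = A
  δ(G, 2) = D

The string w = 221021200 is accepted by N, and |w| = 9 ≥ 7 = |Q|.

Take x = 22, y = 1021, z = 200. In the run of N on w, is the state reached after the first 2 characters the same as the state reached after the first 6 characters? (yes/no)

no

Run of N on the first 6 characters of w = 2 2 1 0 2 1:
  step 0: A  (start)
  step 1: D  (read 2: A→D)
  step 2: F  (read 2: D→F)
  step 3: D  (read 1: F→D)
  step 4: B  (read 0: D→B)
  step 5: F  (read 2: B→F)
  step 6: D  (read 1: F→D)

After x (step 2): F. After xy (step 6): D.
They differ (F ≠ D), so y is not a cycle from the state after x; this split is not the one the pumping-lemma construction produces, and pumping y need not keep the string in L(N).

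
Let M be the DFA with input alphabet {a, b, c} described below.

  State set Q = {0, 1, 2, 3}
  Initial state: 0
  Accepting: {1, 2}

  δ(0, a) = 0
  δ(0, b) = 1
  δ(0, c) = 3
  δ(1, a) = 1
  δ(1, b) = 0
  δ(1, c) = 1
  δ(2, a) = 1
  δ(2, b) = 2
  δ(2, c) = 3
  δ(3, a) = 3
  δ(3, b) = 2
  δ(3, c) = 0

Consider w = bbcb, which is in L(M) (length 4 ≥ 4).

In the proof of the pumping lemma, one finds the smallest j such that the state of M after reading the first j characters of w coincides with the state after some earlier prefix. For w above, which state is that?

0

Run of M on w = b b c b:
  step 0: 0  (start)
  step 1: 1  (read b: 0→1)
  step 2: 0  (read b: 1→0)   ← first repeat (0 seen earlier)
  step 3: 3  (read c: 0→3)
  step 4: 2  (read b: 3→2)

The earliest repeat is at step j = 2: M is in 0, which it already visited at step i = 0.
The DFA has 4 states, so the proof of the pumping lemma guarantees a repeated state among the first 4+1 visited; the segment between the two visits is the pumpable y.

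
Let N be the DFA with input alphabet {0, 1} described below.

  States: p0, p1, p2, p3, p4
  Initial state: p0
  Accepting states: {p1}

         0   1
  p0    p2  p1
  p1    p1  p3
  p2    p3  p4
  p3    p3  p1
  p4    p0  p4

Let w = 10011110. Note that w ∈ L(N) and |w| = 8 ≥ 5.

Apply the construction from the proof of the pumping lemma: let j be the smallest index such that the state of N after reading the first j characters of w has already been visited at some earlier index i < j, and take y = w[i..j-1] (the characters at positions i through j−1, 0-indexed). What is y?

State sequence: p0 -1-> p1 -0-> p1 -0-> p1 -1-> p3 -1-> p1 -1-> p3 -1-> p1 -0-> p1
First repeat at step 2: p1 was already visited.

So i = 1, j = 2, giving x = w[0:1] = 1, y = w[1:2] = 0, z = w[2:8] = 011110.
Check: |xy| = 2 ≤ 5 and |y| = 1 ≥ 1. Reading y takes N from p1 back to p1, so every xyⁱz is accepted.

0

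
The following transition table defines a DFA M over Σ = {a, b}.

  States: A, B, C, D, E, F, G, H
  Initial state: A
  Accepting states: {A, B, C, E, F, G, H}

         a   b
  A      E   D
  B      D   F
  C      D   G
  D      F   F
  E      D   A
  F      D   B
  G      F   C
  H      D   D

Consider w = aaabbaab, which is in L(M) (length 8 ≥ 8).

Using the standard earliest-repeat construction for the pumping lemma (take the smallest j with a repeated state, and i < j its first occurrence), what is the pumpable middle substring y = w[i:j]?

Run of M on w = a a a b b a a b:
  step 0: A  (start)
  step 1: E  (read a: A→E)
  step 2: D  (read a: E→D)
  step 3: F  (read a: D→F)
  step 4: B  (read b: F→B)
  step 5: F  (read b: B→F)   ← first repeat (F seen earlier)
  step 6: D  (read a: F→D)
  step 7: F  (read a: D→F)
  step 8: B  (read b: F→B)

So i = 3, j = 5, giving x = w[0:3] = aaa, y = w[3:5] = bb, z = w[5:8] = aab.
Check: |xy| = 5 ≤ 8 and |y| = 2 ≥ 1. Reading y takes M from F back to F, so every xyⁱz is accepted.

bb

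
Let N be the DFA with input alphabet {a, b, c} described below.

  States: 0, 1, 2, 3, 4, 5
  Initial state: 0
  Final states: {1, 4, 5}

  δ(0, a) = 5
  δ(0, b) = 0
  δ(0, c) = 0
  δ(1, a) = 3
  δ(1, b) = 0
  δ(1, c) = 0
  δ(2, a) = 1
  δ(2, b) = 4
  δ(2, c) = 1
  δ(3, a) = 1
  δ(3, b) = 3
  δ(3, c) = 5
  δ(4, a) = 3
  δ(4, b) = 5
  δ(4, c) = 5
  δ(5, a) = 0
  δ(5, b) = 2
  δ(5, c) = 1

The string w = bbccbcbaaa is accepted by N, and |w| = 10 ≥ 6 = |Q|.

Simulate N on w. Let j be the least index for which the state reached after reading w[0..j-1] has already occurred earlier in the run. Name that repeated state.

0

State sequence: 0 -b-> 0 -b-> 0 -c-> 0 -c-> 0 -b-> 0 -c-> 0 -b-> 0 -a-> 5 -a-> 0 -a-> 5
First repeat at step 1: 0 was already visited.

The earliest repeat is at step j = 1: N is in 0, which it already visited at step i = 0.
The DFA has 6 states, so the proof of the pumping lemma guarantees a repeated state among the first 6+1 visited; the segment between the two visits is the pumpable y.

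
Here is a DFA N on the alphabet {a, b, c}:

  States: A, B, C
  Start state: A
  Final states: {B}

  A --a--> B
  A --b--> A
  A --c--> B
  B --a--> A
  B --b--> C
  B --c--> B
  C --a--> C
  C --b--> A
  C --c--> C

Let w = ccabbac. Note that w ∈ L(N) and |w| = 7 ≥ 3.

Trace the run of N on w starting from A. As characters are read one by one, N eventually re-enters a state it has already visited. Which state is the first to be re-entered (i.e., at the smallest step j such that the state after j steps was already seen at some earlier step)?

State sequence: A -c-> B -c-> B -a-> A -b-> A -b-> A -a-> B -c-> B
First repeat at step 2: B was already visited.

The earliest repeat is at step j = 2: N is in B, which it already visited at step i = 1.

B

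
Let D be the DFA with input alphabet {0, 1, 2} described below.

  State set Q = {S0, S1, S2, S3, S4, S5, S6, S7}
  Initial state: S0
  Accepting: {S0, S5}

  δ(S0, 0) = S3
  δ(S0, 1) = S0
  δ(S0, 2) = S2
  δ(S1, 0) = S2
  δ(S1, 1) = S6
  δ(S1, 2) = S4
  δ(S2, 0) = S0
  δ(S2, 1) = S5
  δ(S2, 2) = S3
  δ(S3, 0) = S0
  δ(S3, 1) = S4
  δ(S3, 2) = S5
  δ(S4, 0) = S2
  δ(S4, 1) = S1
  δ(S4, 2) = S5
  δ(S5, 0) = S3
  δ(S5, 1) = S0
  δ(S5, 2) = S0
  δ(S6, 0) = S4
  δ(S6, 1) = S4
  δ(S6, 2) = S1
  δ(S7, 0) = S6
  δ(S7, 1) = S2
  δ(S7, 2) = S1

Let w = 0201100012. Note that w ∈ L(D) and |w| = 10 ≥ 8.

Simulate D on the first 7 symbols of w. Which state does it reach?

Run of D on the first 7 characters of w = 0 2 0 1 1 0 0:
  step 0: S0  (start)
  step 1: S3  (read 0: S0→S3)
  step 2: S5  (read 2: S3→S5)
  step 3: S3  (read 0: S5→S3)
  step 4: S4  (read 1: S3→S4)
  step 5: S1  (read 1: S4→S1)
  step 6: S2  (read 0: S1→S2)
  step 7: S0  (read 0: S2→S0)

After reading 7 characters, D is in state S0.
(This kind of state-tracing is the core of the pumping-lemma construction: with 8 states, pigeonhole forces a repeat within the first 8 steps.)

S0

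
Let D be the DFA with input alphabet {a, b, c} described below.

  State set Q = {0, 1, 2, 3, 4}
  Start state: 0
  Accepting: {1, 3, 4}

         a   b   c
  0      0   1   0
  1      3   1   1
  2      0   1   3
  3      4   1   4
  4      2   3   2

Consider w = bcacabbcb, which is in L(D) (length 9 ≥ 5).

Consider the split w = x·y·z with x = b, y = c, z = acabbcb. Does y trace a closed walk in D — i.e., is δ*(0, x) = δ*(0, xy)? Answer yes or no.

yes

Run of D on the first 2 characters of w = b c:
  step 0: 0  (start)
  step 1: 1  (read b: 0→1)
  step 2: 1  (read c: 1→1)

After x (step 1): 1. After xy (step 2): 1.
They match, so y = c drives D around a cycle from 1 back to itself; pumping y any number of times keeps D in 1 before reading z, and xyⁱz ∈ L(D) for every i ≥ 0.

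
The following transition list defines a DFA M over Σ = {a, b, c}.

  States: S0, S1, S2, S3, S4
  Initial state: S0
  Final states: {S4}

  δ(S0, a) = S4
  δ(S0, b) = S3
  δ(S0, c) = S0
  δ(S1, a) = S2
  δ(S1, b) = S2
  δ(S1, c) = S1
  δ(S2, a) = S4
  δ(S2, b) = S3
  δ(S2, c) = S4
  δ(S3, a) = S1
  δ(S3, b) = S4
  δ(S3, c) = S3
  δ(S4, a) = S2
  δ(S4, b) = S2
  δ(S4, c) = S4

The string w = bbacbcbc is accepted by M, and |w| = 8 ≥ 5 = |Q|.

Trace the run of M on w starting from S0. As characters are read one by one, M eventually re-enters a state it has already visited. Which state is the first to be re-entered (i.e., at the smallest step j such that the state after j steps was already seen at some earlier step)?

State sequence: S0 -b-> S3 -b-> S4 -a-> S2 -c-> S4 -b-> S2 -c-> S4 -b-> S2 -c-> S4
First repeat at step 4: S4 was already visited.

The earliest repeat is at step j = 4: M is in S4, which it already visited at step i = 2.
Pumping length from the standard proof: p = 5 (the number of states). The repeated state found above gives |xy| = j ≤ 5 and |y| = j − i ≥ 1.

S4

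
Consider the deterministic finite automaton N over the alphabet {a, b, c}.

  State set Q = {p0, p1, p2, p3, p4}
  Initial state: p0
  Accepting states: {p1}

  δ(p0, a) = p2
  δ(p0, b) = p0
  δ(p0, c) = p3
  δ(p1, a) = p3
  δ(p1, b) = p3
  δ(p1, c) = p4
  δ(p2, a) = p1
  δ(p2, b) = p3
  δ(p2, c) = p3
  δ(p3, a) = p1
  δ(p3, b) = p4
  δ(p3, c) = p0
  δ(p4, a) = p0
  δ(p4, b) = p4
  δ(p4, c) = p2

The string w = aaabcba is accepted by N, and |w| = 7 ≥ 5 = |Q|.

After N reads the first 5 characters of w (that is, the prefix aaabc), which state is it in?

State sequence: p0 -a-> p2 -a-> p1 -a-> p3 -b-> p4 -c-> p2

After reading 5 characters, N is in state p2.
(This kind of state-tracing is the core of the pumping-lemma construction: with 5 states, pigeonhole forces a repeat within the first 5 steps.)

p2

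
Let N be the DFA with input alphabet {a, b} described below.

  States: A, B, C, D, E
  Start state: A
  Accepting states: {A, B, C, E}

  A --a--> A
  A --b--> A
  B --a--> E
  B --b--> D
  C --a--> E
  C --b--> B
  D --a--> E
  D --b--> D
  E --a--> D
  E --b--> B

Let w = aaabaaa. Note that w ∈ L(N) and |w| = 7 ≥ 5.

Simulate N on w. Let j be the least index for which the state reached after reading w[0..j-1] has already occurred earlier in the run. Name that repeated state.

A

State sequence: A -a-> A -a-> A -a-> A -b-> A -a-> A -a-> A -a-> A
First repeat at step 1: A was already visited.

The earliest repeat is at step j = 1: N is in A, which it already visited at step i = 0.
With |Q| = 5, pigeonhole forces a state repeat no later than step 5; the substring read between the first and second visits to that state can be pumped.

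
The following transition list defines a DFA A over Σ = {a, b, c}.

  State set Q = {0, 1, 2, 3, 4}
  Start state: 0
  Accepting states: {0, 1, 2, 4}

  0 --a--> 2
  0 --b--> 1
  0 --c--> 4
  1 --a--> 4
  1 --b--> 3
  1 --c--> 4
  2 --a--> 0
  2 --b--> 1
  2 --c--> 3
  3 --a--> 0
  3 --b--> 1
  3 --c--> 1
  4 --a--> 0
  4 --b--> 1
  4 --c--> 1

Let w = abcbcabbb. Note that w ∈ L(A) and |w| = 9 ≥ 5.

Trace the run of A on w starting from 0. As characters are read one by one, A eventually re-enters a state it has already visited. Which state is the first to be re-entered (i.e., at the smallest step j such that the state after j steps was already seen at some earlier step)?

State sequence: 0 -a-> 2 -b-> 1 -c-> 4 -b-> 1 -c-> 4 -a-> 0 -b-> 1 -b-> 3 -b-> 1
First repeat at step 4: 1 was already visited.

The earliest repeat is at step j = 4: A is in 1, which it already visited at step i = 2.
With |Q| = 5, pigeonhole forces a state repeat no later than step 5; the substring read between the first and second visits to that state can be pumped.

1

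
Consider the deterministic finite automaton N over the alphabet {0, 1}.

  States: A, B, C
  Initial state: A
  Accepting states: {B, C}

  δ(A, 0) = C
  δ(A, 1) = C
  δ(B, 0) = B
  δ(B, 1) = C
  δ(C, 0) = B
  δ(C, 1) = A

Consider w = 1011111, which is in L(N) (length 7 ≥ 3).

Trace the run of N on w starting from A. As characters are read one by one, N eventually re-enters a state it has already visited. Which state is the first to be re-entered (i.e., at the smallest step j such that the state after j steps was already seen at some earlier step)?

C

State sequence: A -1-> C -0-> B -1-> C -1-> A -1-> C -1-> A -1-> C
First repeat at step 3: C was already visited.

The earliest repeat is at step j = 3: N is in C, which it already visited at step i = 1.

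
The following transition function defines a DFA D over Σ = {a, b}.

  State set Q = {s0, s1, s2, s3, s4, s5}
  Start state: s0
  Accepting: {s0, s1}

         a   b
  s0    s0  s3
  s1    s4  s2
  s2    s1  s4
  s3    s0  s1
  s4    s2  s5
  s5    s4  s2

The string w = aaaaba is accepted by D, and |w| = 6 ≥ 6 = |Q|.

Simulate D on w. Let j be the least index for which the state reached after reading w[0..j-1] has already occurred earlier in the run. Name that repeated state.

Run of D on w = a a a a b a:
  step 0: s0  (start)
  step 1: s0  (read a: s0→s0)   ← first repeat (s0 seen earlier)
  step 2: s0  (read a: s0→s0)
  step 3: s0  (read a: s0→s0)
  step 4: s0  (read a: s0→s0)
  step 5: s3  (read b: s0→s3)
  step 6: s0  (read a: s3→s0)

The earliest repeat is at step j = 1: D is in s0, which it already visited at step i = 0.
Since D has 6 states, any run of length ≥ 6 visits 6+1 states, so by pigeonhole some state repeats within the first 6 steps — that repeat gives the pumpable loop.

s0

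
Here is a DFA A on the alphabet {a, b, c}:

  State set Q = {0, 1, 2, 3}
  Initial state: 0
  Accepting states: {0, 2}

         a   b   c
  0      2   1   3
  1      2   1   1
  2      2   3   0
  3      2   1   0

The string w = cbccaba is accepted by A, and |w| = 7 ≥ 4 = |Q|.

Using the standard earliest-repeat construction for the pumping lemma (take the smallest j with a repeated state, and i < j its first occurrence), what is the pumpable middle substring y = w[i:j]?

c

State sequence: 0 -c-> 3 -b-> 1 -c-> 1 -c-> 1 -a-> 2 -b-> 3 -a-> 2
First repeat at step 3: 1 was already visited.

So i = 2, j = 3, giving x = w[0:2] = cb, y = w[2:3] = c, z = w[3:7] = caba.
Check: |xy| = 3 ≤ 4 and |y| = 1 ≥ 1. Reading y takes A from 1 back to 1, so every xyⁱz is accepted.
Pumping length from the standard proof: p = 4 (the number of states). The repeated state found above gives |xy| = j ≤ 4 and |y| = j − i ≥ 1.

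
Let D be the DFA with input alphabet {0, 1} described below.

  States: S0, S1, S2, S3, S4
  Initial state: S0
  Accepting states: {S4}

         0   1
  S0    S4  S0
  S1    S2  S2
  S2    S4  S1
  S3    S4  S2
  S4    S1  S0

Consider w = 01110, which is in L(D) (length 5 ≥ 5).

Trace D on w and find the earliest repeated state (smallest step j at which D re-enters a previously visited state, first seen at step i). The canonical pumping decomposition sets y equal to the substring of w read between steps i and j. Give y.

Run of D on w = 0 1 1 1 0:
  step 0: S0  (start)
  step 1: S4  (read 0: S0→S4)
  step 2: S0  (read 1: S4→S0)   ← first repeat (S0 seen earlier)
  step 3: S0  (read 1: S0→S0)
  step 4: S0  (read 1: S0→S0)
  step 5: S4  (read 0: S0→S4)

So i = 0, j = 2, giving x = w[0:0] = ε, y = w[0:2] = 01, z = w[2:5] = 110.
Check: |xy| = 2 ≤ 5 and |y| = 2 ≥ 1. Reading y takes D from S0 back to S0, so every xyⁱz is accepted.

01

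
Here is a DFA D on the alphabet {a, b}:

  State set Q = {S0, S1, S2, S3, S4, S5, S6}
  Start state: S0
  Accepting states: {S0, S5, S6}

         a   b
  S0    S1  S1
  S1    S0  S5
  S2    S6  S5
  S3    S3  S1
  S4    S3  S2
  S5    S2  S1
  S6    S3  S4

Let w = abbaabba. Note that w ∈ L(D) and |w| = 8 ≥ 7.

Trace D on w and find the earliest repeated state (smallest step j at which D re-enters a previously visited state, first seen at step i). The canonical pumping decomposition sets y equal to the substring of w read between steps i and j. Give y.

bb

State sequence: S0 -a-> S1 -b-> S5 -b-> S1 -a-> S0 -a-> S1 -b-> S5 -b-> S1 -a-> S0
First repeat at step 3: S1 was already visited.

So i = 1, j = 3, giving x = w[0:1] = a, y = w[1:3] = bb, z = w[3:8] = aabba.
Check: |xy| = 3 ≤ 7 and |y| = 2 ≥ 1. Reading y takes D from S1 back to S1, so every xyⁱz is accepted.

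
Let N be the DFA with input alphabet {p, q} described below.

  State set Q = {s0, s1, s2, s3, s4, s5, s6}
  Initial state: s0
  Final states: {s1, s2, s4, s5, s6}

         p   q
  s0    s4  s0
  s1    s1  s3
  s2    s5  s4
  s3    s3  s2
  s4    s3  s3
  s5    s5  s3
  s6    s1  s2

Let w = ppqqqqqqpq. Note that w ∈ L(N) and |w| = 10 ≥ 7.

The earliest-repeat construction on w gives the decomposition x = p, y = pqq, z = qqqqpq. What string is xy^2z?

ppqqpqqqqqqpq

xy^2z = p·pqq·pqq·qqqqpq = ppqqpqqqqqqpq.
Reading y = pqq takes N from s4 back to s4, so after x·y·y the machine is still in s4, and z then leads to the accepting state s2. Hence ppqqpqqqqqqpq ∈ L(N).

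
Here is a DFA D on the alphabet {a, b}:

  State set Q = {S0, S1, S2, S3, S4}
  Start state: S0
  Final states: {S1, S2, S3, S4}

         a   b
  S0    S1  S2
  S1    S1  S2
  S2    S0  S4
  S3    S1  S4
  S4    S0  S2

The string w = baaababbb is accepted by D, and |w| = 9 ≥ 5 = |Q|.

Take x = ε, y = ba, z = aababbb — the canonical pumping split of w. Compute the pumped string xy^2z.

babaaababbb

xy^2z = ε·ba·ba·aababbb = babaaababbb.
Reading y = ba takes D from S0 back to S0, so after x·y·y the machine is still in S0, and z then leads to the accepting state S2. Hence babaaababbb ∈ L(D).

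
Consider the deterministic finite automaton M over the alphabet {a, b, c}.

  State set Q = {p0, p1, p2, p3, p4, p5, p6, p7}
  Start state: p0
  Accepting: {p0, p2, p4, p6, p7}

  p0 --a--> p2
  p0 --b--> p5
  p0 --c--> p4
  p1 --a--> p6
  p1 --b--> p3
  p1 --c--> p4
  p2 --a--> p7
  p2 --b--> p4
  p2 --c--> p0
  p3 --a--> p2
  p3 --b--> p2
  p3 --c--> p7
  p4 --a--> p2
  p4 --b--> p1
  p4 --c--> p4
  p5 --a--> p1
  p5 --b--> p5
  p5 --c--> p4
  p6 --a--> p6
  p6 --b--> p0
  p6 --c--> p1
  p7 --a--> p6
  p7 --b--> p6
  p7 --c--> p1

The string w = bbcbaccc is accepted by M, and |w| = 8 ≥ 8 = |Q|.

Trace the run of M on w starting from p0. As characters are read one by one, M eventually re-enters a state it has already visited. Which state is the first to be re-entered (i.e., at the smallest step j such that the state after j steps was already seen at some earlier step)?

Run of M on w = b b c b a c c c:
  step 0: p0  (start)
  step 1: p5  (read b: p0→p5)
  step 2: p5  (read b: p5→p5)   ← first repeat (p5 seen earlier)
  step 3: p4  (read c: p5→p4)
  step 4: p1  (read b: p4→p1)
  step 5: p6  (read a: p1→p6)
  step 6: p1  (read c: p6→p1)
  step 7: p4  (read c: p1→p4)
  step 8: p4  (read c: p4→p4)

The earliest repeat is at step j = 2: M is in p5, which it already visited at step i = 1.
With |Q| = 8, pigeonhole forces a state repeat no later than step 8; the substring read between the first and second visits to that state can be pumped.

p5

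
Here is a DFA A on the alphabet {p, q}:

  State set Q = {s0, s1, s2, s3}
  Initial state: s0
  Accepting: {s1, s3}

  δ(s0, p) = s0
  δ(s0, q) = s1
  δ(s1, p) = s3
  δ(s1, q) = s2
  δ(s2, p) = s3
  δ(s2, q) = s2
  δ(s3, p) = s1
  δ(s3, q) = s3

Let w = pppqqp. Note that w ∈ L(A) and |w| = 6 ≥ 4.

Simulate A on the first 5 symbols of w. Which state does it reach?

Run of A on the first 5 characters of w = p p p q q:
  step 0: s0  (start)
  step 1: s0  (read p: s0→s0)
  step 2: s0  (read p: s0→s0)
  step 3: s0  (read p: s0→s0)
  step 4: s1  (read q: s0→s1)
  step 5: s2  (read q: s1→s2)

After reading 5 characters, A is in state s2.
(This kind of state-tracing is the core of the pumping-lemma construction: with 4 states, pigeonhole forces a repeat within the first 4 steps.)

s2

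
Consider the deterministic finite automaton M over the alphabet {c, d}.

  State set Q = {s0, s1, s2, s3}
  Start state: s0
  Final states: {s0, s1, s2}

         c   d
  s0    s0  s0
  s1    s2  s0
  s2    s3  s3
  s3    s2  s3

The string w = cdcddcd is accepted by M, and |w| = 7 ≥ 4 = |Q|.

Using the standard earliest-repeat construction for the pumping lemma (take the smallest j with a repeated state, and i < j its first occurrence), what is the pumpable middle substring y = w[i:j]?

c

Run of M on w = c d c d d c d:
  step 0: s0  (start)
  step 1: s0  (read c: s0→s0)   ← first repeat (s0 seen earlier)
  step 2: s0  (read d: s0→s0)
  step 3: s0  (read c: s0→s0)
  step 4: s0  (read d: s0→s0)
  step 5: s0  (read d: s0→s0)
  step 6: s0  (read c: s0→s0)
  step 7: s0  (read d: s0→s0)

So i = 0, j = 1, giving x = w[0:0] = ε, y = w[0:1] = c, z = w[1:7] = dcddcd.
Check: |xy| = 1 ≤ 4 and |y| = 1 ≥ 1. Reading y takes M from s0 back to s0, so every xyⁱz is accepted.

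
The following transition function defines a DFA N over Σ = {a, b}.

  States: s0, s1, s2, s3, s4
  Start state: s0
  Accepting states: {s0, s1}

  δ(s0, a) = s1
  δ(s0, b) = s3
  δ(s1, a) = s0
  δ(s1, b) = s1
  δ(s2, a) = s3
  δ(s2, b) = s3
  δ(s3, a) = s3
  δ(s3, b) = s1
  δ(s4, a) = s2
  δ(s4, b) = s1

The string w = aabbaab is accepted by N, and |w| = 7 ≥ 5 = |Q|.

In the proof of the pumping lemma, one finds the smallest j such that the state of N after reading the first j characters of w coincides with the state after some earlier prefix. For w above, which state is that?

State sequence: s0 -a-> s1 -a-> s0 -b-> s3 -b-> s1 -a-> s0 -a-> s1 -b-> s1
First repeat at step 2: s0 was already visited.

The earliest repeat is at step j = 2: N is in s0, which it already visited at step i = 0.
Pumping length from the standard proof: p = 5 (the number of states). The repeated state found above gives |xy| = j ≤ 5 and |y| = j − i ≥ 1.

s0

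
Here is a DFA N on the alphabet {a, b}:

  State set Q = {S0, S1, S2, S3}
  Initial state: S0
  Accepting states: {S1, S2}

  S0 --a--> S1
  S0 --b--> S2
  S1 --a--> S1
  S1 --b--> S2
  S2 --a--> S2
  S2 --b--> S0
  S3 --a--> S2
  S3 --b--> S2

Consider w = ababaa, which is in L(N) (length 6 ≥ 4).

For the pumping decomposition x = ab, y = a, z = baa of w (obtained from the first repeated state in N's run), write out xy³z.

xy^3z = ab·a·a·a·baa = abaaabaa.
Reading y = a takes N from S2 back to S2, so after x·y·y·y the machine is still in S2, and z then leads to the accepting state S1. Hence abaaabaa ∈ L(N).

abaaabaa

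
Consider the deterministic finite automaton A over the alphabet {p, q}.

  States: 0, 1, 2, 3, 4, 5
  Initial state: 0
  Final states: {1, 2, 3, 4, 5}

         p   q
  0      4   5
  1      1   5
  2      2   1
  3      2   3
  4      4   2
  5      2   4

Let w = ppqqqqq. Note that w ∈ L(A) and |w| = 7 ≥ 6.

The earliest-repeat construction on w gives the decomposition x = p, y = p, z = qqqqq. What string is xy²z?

pppqqqqq

xy^2z = p·p·p·qqqqq = pppqqqqq.
Reading y = p takes A from 4 back to 4, so after x·y·y the machine is still in 4, and z then leads to the accepting state 2. Hence pppqqqqq ∈ L(A).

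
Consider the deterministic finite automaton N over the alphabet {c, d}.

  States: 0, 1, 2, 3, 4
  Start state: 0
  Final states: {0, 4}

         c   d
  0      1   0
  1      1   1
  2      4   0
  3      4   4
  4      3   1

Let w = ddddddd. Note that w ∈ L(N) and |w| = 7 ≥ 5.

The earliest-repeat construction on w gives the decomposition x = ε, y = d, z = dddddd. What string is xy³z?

ddddddddd

xy^3z = ε·d·d·d·dddddd = ddddddddd.
Reading y = d takes N from 0 back to 0, so after x·y·y·y the machine is still in 0, and z then leads to the accepting state 0. Hence ddddddddd ∈ L(N).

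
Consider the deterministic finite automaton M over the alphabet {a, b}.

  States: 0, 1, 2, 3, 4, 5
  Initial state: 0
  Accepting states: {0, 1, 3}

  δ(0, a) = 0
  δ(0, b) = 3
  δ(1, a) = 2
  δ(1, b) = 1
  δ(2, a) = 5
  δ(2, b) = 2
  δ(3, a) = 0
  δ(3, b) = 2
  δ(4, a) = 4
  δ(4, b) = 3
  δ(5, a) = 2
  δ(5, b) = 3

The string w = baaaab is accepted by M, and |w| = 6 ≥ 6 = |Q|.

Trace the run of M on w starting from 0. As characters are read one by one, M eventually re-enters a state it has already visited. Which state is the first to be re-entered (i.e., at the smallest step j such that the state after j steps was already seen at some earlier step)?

0

State sequence: 0 -b-> 3 -a-> 0 -a-> 0 -a-> 0 -a-> 0 -b-> 3
First repeat at step 2: 0 was already visited.

The earliest repeat is at step j = 2: M is in 0, which it already visited at step i = 0.
With |Q| = 6, pigeonhole forces a state repeat no later than step 6; the substring read between the first and second visits to that state can be pumped.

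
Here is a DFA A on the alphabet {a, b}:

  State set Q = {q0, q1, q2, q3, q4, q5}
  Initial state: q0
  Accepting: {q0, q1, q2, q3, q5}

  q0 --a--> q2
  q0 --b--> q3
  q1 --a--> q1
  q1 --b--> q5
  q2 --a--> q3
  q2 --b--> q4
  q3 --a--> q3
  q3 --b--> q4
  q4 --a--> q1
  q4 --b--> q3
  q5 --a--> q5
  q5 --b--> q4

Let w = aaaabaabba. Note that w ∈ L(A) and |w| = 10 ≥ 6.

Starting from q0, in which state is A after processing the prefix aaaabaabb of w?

q4

Run of A on the first 9 characters of w = a a a a b a a b b:
  step 0: q0  (start)
  step 1: q2  (read a: q0→q2)
  step 2: q3  (read a: q2→q3)
  step 3: q3  (read a: q3→q3)
  step 4: q3  (read a: q3→q3)
  step 5: q4  (read b: q3→q4)
  step 6: q1  (read a: q4→q1)
  step 7: q1  (read a: q1→q1)
  step 8: q5  (read b: q1→q5)
  step 9: q4  (read b: q5→q4)

After reading 9 characters, A is in state q4.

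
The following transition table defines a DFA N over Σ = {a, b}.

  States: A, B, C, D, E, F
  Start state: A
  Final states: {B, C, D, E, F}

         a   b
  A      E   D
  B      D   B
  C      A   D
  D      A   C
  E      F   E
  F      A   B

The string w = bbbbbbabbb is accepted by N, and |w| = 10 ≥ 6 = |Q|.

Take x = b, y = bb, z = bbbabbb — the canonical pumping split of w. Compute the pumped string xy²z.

xy^2z = b·bb·bb·bbbabbb = bbbbbbbbabbb.
Reading y = bb takes N from D back to D, so after x·y·y the machine is still in D, and z then leads to the accepting state D. Hence bbbbbbbbabbb ∈ L(N).

bbbbbbbbabbb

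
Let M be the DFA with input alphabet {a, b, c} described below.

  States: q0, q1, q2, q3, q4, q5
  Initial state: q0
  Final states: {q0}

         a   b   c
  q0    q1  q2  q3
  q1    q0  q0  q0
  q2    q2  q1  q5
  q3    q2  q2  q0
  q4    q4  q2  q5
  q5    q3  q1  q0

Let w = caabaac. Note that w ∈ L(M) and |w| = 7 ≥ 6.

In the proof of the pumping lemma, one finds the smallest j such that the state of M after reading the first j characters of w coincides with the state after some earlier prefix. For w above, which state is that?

q2

Run of M on w = c a a b a a c:
  step 0: q0  (start)
  step 1: q3  (read c: q0→q3)
  step 2: q2  (read a: q3→q2)
  step 3: q2  (read a: q2→q2)   ← first repeat (q2 seen earlier)
  step 4: q1  (read b: q2→q1)
  step 5: q0  (read a: q1→q0)
  step 6: q1  (read a: q0→q1)
  step 7: q0  (read c: q1→q0)

The earliest repeat is at step j = 3: M is in q2, which it already visited at step i = 2.
The DFA has 6 states, so the proof of the pumping lemma guarantees a repeated state among the first 6+1 visited; the segment between the two visits is the pumpable y.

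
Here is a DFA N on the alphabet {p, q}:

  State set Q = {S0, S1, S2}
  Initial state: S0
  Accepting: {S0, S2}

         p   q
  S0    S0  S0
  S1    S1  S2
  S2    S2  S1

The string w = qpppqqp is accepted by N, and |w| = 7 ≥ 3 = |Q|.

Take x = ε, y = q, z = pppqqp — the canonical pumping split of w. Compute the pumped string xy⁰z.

pppqqp

xy⁰z = xz = ε·pppqqp = pppqqp.
Reading y = q takes N from S0 back to S0, so after x the machine is still in S0, and z then leads to the accepting state S0. Hence pppqqp ∈ L(N).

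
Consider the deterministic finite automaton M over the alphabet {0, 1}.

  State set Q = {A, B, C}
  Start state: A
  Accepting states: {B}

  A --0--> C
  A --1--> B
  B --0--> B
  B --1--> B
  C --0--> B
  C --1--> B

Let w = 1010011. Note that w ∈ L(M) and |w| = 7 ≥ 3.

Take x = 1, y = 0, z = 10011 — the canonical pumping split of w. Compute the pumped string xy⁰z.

xy⁰z = xz = 1·10011 = 110011.
Reading y = 0 takes M from B back to B, so after x the machine is still in B, and z then leads to the accepting state B. Hence 110011 ∈ L(M).

110011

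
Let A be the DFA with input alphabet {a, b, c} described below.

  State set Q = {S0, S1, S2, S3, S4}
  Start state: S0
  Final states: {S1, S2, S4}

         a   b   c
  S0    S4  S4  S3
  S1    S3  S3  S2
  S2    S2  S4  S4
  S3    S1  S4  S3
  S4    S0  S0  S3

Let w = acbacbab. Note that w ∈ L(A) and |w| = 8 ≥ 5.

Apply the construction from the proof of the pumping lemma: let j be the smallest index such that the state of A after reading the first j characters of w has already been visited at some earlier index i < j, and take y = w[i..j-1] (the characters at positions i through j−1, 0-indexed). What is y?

State sequence: S0 -a-> S4 -c-> S3 -b-> S4 -a-> S0 -c-> S3 -b-> S4 -a-> S0 -b-> S4
First repeat at step 3: S4 was already visited.

So i = 1, j = 3, giving x = w[0:1] = a, y = w[1:3] = cb, z = w[3:8] = acbab.
Check: |xy| = 3 ≤ 5 and |y| = 2 ≥ 1. Reading y takes A from S4 back to S4, so every xyⁱz is accepted.

cb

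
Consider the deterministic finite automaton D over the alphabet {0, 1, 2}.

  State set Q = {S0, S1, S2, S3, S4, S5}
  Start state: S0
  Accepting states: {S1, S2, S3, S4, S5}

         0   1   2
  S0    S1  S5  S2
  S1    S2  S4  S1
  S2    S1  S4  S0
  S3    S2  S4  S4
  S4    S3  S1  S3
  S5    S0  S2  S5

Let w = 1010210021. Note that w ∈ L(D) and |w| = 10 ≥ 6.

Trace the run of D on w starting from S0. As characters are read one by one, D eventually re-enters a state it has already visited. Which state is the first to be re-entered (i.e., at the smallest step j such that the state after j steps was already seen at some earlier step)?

S0

Run of D on w = 1 0 1 0 2 1 0 0 2 1:
  step 0: S0  (start)
  step 1: S5  (read 1: S0→S5)
  step 2: S0  (read 0: S5→S0)   ← first repeat (S0 seen earlier)
  step 3: S5  (read 1: S0→S5)
  step 4: S0  (read 0: S5→S0)
  step 5: S2  (read 2: S0→S2)
  step 6: S4  (read 1: S2→S4)
  step 7: S3  (read 0: S4→S3)
  step 8: S2  (read 0: S3→S2)
  step 9: S0  (read 2: S2→S0)
  step 10: S5  (read 1: S0→S5)

The earliest repeat is at step j = 2: D is in S0, which it already visited at step i = 0.
With |Q| = 6, pigeonhole forces a state repeat no later than step 6; the substring read between the first and second visits to that state can be pumped.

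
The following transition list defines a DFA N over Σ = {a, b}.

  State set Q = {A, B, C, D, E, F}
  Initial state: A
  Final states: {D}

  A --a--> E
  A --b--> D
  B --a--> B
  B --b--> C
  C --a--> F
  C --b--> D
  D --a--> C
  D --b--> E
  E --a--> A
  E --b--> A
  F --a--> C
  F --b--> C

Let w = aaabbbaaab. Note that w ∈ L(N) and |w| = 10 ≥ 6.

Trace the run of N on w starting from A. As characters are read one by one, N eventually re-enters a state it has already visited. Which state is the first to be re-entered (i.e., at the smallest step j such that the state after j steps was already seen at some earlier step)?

Run of N on w = a a a b b b a a a b:
  step 0: A  (start)
  step 1: E  (read a: A→E)
  step 2: A  (read a: E→A)   ← first repeat (A seen earlier)
  step 3: E  (read a: A→E)
  step 4: A  (read b: E→A)
  step 5: D  (read b: A→D)
  step 6: E  (read b: D→E)
  step 7: A  (read a: E→A)
  step 8: E  (read a: A→E)
  step 9: A  (read a: E→A)
  step 10: D  (read b: A→D)

The earliest repeat is at step j = 2: N is in A, which it already visited at step i = 0.

A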